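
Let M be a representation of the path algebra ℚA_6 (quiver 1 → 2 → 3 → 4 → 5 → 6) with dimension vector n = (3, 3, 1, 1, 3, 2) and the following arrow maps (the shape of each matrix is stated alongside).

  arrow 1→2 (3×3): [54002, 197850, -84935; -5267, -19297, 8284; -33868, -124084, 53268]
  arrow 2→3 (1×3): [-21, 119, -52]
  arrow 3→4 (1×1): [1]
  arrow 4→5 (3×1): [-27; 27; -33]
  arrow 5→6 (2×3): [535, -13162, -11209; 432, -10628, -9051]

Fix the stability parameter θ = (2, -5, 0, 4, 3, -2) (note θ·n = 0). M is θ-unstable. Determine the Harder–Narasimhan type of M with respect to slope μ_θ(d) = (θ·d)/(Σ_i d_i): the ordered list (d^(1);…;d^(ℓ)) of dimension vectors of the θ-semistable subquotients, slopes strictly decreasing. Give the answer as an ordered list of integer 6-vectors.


Barcode: M ≅ I[1,1], I[1,2], I[1,6], I[2,2], I[5,5], I[5,6]. HN layers by μ_θ (7 steps, strictly decreasing):
  μ^(1)=3; μ^(2)=2; μ^(3)=5/3; μ^(4)=1/2; μ^(5)=0; μ^(6)=-3/2; μ^(7)=-5

((0, 0, 0, 0, 1, 0); (1, 0, 0, 0, 0, 0); (0, 0, 0, 1, 1, 1); (0, 0, 0, 0, 1, 1); (0, 0, 1, 0, 0, 0); (2, 2, 0, 0, 0, 0); (0, 1, 0, 0, 0, 0))


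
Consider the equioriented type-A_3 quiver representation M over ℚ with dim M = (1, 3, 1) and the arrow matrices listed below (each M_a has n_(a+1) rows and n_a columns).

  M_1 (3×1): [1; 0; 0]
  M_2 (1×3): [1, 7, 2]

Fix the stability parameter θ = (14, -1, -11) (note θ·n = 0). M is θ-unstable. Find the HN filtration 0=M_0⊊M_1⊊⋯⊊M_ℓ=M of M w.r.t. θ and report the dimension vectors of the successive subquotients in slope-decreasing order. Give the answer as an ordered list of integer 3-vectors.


Interval decomposition of M: I[1,3], I[2,2]^2.
HN type (ℓ=2): μ^(1)=2/3; μ^(2)=-1

((1, 1, 1); (0, 2, 0))


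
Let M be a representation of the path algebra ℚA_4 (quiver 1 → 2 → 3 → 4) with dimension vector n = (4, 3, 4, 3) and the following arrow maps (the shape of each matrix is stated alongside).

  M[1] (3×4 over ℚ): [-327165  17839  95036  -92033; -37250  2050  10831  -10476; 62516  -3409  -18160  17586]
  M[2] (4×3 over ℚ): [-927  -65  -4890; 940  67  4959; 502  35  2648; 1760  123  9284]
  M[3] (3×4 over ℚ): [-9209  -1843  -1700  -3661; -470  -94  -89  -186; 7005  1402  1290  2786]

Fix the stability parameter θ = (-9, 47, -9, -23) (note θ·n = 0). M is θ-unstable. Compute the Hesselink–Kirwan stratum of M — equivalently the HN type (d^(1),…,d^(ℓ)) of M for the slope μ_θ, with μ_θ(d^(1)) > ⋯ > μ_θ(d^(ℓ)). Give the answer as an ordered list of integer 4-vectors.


Barcode: M ≅ I[1,1], I[1,4]^3, I[3,3]. HN layers by μ_θ (2 steps, strictly decreasing):
  μ^(1)=5; μ^(2)=-9

((0, 3, 3, 3); (4, 0, 1, 0))


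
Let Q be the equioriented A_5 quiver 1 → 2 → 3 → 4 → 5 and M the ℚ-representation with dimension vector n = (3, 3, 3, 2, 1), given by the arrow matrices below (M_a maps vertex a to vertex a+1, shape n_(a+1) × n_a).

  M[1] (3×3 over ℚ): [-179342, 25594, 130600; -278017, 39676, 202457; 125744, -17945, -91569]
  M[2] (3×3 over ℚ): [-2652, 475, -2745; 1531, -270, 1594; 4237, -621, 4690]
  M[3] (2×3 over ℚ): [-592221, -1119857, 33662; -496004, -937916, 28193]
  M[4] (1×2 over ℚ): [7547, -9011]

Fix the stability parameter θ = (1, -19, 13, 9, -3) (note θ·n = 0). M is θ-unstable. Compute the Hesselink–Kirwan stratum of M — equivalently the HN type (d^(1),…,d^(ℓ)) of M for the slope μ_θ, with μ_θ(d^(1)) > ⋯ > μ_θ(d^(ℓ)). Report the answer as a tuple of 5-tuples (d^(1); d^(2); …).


Barcode: M ≅ I[1,3], I[1,4], I[1,5]. HN layers by μ_θ (4 steps, strictly decreasing):
  μ^(1)=13; μ^(2)=11; μ^(3)=19/3; μ^(4)=-9

((0, 0, 1, 0, 0); (0, 0, 1, 1, 0); (0, 0, 1, 1, 1); (3, 3, 0, 0, 0))


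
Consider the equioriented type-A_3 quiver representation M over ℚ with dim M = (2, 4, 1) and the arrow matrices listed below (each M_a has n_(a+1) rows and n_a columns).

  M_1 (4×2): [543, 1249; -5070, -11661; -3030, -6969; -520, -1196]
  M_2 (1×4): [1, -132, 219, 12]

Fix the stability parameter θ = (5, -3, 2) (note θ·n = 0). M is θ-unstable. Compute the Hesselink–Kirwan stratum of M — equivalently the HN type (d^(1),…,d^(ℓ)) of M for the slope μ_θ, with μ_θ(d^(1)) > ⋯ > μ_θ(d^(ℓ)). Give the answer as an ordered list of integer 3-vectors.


Via rank(M_{q-1}∘⋯∘M_p): M ≅ I[1,2], I[1,3], I[2,2]^2.
μ_θ-semistable layers: μ^(1)=2; μ^(2)=1; μ^(3)=-3

((0, 0, 1); (2, 2, 0); (0, 2, 0))


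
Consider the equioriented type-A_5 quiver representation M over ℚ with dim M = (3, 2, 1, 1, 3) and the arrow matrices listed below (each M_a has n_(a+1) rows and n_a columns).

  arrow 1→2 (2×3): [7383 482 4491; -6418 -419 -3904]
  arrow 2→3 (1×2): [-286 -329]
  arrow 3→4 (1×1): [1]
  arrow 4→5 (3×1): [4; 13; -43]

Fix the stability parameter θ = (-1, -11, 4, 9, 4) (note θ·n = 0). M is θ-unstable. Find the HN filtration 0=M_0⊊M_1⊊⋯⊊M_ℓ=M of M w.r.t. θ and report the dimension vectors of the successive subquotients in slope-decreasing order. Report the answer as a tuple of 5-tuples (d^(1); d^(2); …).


Barcode: M ≅ I[1,1], I[1,2], I[1,5], I[5,5]^2. HN layers by μ_θ (4 steps, strictly decreasing):
  μ^(1)=13/2; μ^(2)=4; μ^(3)=-1; μ^(4)=-6

((0, 0, 0, 1, 1); (0, 0, 1, 0, 2); (1, 0, 0, 0, 0); (2, 2, 0, 0, 0))


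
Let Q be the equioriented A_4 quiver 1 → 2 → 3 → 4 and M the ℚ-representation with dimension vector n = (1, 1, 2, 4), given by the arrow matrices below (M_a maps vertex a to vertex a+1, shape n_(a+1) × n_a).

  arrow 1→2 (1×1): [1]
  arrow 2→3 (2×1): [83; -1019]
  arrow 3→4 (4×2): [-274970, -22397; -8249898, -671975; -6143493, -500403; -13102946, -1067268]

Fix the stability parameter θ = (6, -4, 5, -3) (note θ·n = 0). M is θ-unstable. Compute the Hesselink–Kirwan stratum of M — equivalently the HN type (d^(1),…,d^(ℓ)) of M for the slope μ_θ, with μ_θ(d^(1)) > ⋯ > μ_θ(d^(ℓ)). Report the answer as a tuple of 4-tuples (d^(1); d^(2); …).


Via rank(M_{q-1}∘⋯∘M_p): M ≅ I[1,4], I[3,4], I[4,4]^2.
μ_θ-semistable layers: μ^(1)=1; μ^(2)=-3

((1, 1, 2, 2); (0, 0, 0, 2))


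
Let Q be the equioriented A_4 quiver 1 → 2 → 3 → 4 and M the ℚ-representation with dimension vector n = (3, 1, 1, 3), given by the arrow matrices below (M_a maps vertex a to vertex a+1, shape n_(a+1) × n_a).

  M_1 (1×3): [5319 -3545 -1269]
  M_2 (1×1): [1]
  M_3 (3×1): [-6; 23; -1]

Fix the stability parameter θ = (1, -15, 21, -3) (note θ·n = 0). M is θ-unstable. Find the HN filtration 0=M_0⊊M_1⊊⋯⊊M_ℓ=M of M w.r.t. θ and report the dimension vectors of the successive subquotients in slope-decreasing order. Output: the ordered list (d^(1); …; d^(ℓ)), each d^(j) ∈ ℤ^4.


Interval decomposition of M: I[1,1]^2, I[1,4], I[4,4]^2.
HN type (ℓ=4): μ^(1)=9; μ^(2)=1; μ^(3)=-3; μ^(4)=-7

((0, 0, 1, 1); (2, 0, 0, 0); (0, 0, 0, 2); (1, 1, 0, 0))


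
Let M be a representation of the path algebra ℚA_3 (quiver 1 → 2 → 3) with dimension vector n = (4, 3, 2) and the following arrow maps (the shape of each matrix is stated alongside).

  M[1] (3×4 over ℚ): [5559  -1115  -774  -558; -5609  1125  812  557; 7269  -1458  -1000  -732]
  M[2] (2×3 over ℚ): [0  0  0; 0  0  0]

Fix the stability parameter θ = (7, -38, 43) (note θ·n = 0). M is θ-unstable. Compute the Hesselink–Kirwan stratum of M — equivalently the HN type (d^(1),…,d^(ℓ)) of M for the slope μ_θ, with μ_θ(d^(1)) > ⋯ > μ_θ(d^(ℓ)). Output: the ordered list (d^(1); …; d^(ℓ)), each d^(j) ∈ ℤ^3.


Barcode: M ≅ I[1,1], I[1,2]^3, I[3,3]^2. HN layers by μ_θ (3 steps, strictly decreasing):
  μ^(1)=43; μ^(2)=7; μ^(3)=-31/2

((0, 0, 2); (1, 0, 0); (3, 3, 0))


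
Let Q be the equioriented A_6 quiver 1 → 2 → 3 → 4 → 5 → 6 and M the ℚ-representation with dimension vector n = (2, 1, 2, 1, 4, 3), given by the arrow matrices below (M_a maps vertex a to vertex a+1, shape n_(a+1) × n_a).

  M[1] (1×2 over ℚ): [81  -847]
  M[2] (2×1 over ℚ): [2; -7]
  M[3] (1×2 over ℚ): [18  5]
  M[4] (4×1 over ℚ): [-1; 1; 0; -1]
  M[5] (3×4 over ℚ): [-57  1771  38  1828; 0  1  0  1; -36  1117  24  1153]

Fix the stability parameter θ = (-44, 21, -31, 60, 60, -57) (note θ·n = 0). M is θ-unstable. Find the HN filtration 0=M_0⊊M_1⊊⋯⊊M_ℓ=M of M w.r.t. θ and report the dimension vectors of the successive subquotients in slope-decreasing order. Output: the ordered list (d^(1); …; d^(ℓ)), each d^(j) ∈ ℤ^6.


Interval decomposition of M: I[1,1], I[1,5], I[3,3], I[5,5], I[5,6]^2, I[6,6].
HN type (ℓ=6): μ^(1)=60; μ^(2)=3/2; μ^(3)=-5; μ^(4)=-31; μ^(5)=-44; μ^(6)=-57

((0, 0, 0, 1, 2, 0); (0, 0, 0, 0, 2, 2); (0, 1, 1, 0, 0, 0); (0, 0, 1, 0, 0, 0); (2, 0, 0, 0, 0, 0); (0, 0, 0, 0, 0, 1))


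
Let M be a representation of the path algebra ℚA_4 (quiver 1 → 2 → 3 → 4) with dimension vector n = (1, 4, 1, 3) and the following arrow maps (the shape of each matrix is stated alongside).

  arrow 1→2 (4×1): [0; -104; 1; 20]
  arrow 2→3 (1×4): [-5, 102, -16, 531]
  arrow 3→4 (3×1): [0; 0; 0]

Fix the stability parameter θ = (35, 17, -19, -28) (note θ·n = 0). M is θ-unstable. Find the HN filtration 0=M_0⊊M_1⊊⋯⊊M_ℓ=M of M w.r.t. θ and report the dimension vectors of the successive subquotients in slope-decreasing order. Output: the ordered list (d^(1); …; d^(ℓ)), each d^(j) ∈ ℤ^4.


Barcode: M ≅ I[1,3], I[2,2]^3, I[4,4]^3. HN layers by μ_θ (3 steps, strictly decreasing):
  μ^(1)=17; μ^(2)=11; μ^(3)=-28

((0, 3, 0, 0); (1, 1, 1, 0); (0, 0, 0, 3))


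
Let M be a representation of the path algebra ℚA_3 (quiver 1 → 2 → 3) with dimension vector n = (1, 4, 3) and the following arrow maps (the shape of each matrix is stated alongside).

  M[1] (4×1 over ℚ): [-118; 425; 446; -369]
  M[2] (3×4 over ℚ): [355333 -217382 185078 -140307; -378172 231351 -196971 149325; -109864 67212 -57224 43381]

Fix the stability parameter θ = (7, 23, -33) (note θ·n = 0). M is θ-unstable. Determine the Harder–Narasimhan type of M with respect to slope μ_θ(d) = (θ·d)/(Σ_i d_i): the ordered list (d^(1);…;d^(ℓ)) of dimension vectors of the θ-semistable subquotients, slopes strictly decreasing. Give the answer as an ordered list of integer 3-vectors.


Interval decomposition of M: I[1,3], I[2,2], I[2,3]^2.
HN type (ℓ=3): μ^(1)=23; μ^(2)=-1; μ^(3)=-5

((0, 1, 0); (1, 1, 1); (0, 2, 2))


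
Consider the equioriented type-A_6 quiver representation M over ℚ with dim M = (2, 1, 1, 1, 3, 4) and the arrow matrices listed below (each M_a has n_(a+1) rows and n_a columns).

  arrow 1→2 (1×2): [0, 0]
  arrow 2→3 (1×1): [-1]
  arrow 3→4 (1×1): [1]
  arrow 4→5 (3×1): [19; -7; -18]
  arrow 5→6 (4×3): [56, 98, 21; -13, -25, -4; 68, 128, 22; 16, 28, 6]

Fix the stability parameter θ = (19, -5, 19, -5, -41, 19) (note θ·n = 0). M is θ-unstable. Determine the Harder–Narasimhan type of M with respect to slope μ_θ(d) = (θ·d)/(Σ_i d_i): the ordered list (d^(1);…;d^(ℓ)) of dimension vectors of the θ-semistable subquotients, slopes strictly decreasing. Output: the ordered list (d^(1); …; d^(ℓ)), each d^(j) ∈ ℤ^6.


Barcode: M ≅ I[1,1]^2, I[2,5], I[5,6]^2, I[6,6]^2. HN layers by μ_θ (3 steps, strictly decreasing):
  μ^(1)=19; μ^(2)=-8; μ^(3)=-41

((2, 0, 0, 0, 0, 4); (0, 1, 1, 1, 1, 0); (0, 0, 0, 0, 2, 0))


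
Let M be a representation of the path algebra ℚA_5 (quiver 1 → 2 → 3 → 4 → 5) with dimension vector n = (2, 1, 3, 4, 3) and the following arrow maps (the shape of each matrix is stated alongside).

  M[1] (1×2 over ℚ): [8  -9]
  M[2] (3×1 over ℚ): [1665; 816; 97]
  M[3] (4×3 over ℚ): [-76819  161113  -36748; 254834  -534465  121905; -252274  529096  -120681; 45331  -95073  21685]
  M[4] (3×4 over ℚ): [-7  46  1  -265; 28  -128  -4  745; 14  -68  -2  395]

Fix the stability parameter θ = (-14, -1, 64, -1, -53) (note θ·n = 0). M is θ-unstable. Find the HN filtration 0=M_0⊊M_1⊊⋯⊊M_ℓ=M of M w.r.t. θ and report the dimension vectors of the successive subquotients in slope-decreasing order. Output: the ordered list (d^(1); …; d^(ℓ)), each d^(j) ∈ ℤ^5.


Interval decomposition of M: I[1,1], I[1,4], I[3,4], I[3,5], I[4,5], I[5,5].
HN type (ℓ=6): μ^(1)=63/2; μ^(2)=10/3; μ^(3)=-1; μ^(4)=-14; μ^(5)=-27; μ^(6)=-53

((0, 0, 2, 2, 0); (0, 0, 1, 1, 1); (0, 1, 0, 0, 0); (2, 0, 0, 0, 0); (0, 0, 0, 1, 1); (0, 0, 0, 0, 1))


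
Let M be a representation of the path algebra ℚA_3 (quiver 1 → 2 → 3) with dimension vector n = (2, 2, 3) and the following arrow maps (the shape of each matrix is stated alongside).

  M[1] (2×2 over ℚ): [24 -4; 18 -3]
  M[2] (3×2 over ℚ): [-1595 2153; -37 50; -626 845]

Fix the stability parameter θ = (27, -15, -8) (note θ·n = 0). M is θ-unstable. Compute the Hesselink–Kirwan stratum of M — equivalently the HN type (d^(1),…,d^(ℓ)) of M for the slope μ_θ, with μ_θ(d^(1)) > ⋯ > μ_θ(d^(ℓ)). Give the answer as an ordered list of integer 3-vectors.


Barcode: M ≅ I[1,1], I[1,3], I[2,3], I[3,3]. HN layers by μ_θ (4 steps, strictly decreasing):
  μ^(1)=27; μ^(2)=4/3; μ^(3)=-8; μ^(4)=-15

((1, 0, 0); (1, 1, 1); (0, 0, 2); (0, 1, 0))


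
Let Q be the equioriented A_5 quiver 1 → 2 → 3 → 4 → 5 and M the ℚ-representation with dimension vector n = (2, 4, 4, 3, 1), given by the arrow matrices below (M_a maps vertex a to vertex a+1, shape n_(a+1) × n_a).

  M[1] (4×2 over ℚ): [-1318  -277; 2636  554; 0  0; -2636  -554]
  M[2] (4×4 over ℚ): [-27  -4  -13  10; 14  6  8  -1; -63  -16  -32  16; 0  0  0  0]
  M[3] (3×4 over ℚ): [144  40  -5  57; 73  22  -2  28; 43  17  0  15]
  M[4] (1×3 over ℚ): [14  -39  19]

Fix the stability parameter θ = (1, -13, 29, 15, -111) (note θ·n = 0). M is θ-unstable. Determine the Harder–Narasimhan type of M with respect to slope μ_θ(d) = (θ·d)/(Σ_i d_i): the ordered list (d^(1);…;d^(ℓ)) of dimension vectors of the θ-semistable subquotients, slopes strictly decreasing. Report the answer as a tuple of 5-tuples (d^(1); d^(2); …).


Via rank(M_{q-1}∘⋯∘M_p): M ≅ I[1,1], I[1,5], I[2,2], I[2,4]^2, I[3,3].
μ_θ-semistable layers: μ^(1)=29; μ^(2)=22; μ^(3)=1; μ^(4)=-13; μ^(5)=-79/5

((0, 0, 1, 0, 0); (0, 0, 2, 2, 0); (1, 0, 0, 0, 0); (0, 3, 0, 0, 0); (1, 1, 1, 1, 1))


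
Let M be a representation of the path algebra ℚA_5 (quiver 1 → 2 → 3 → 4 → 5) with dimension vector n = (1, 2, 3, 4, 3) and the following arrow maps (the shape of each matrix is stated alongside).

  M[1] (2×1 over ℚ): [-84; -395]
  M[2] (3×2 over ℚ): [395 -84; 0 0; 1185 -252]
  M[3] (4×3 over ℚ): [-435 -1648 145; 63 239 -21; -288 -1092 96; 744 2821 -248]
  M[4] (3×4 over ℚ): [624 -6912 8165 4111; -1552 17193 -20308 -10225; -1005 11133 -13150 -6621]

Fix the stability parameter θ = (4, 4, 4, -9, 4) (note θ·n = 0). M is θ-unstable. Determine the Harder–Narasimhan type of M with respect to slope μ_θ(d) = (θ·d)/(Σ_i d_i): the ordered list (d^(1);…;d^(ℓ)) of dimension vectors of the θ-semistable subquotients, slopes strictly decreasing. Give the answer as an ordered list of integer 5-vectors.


Barcode: M ≅ I[1,2], I[2,3], I[3,5]^2, I[4,4], I[4,5]. HN layers by μ_θ (3 steps, strictly decreasing):
  μ^(1)=4; μ^(2)=-5/2; μ^(3)=-9

((1, 2, 1, 0, 3); (0, 0, 2, 2, 0); (0, 0, 0, 2, 0))


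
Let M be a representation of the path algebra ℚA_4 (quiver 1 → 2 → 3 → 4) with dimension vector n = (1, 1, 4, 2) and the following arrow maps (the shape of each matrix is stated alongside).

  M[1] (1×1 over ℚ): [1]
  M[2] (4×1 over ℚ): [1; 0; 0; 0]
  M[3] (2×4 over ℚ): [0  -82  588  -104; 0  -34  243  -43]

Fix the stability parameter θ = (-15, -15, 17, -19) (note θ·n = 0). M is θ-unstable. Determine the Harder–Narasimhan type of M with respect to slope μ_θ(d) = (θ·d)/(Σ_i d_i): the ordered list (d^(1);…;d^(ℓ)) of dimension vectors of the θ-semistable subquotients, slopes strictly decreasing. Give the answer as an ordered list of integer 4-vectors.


Via rank(M_{q-1}∘⋯∘M_p): M ≅ I[1,3], I[3,3], I[3,4]^2.
μ_θ-semistable layers: μ^(1)=17; μ^(2)=-1; μ^(3)=-15

((0, 0, 2, 0); (0, 0, 2, 2); (1, 1, 0, 0))


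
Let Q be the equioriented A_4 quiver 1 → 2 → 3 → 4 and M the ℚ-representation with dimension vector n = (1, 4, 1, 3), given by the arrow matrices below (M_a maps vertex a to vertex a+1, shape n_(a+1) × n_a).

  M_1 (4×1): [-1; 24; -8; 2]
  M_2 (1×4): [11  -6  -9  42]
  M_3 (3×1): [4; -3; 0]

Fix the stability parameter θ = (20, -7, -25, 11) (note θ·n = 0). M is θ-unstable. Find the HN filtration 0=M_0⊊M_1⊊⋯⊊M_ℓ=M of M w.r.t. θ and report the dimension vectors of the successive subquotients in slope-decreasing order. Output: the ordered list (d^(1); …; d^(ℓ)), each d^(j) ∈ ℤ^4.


Via rank(M_{q-1}∘⋯∘M_p): M ≅ I[1,4], I[2,2]^3, I[4,4]^2.
μ_θ-semistable layers: μ^(1)=11; μ^(2)=-4; μ^(3)=-7

((0, 0, 0, 3); (1, 1, 1, 0); (0, 3, 0, 0))


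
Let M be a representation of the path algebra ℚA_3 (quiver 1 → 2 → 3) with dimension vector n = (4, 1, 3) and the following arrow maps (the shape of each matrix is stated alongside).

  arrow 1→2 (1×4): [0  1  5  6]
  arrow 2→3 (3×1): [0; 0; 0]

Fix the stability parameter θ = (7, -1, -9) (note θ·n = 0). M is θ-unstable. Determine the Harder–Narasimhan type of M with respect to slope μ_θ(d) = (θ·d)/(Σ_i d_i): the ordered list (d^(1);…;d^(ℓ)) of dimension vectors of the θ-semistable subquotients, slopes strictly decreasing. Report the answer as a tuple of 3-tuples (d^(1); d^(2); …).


Interval decomposition of M: I[1,1]^3, I[1,2], I[3,3]^3.
HN type (ℓ=3): μ^(1)=7; μ^(2)=3; μ^(3)=-9

((3, 0, 0); (1, 1, 0); (0, 0, 3))


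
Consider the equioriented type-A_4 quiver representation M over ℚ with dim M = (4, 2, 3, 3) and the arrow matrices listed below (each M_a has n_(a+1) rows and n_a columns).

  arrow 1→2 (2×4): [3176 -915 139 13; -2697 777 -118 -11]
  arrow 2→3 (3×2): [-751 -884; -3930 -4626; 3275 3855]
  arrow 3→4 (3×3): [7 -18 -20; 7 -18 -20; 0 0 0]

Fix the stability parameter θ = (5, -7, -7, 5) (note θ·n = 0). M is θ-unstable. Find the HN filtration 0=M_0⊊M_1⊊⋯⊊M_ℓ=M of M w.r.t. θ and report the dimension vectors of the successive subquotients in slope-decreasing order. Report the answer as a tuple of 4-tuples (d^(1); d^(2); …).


Via rank(M_{q-1}∘⋯∘M_p): M ≅ I[1,1]^2, I[1,3], I[1,4], I[3,3], I[4,4]^2.
μ_θ-semistable layers: μ^(1)=5; μ^(2)=-3; μ^(3)=-7

((2, 0, 0, 3); (2, 2, 2, 0); (0, 0, 1, 0))


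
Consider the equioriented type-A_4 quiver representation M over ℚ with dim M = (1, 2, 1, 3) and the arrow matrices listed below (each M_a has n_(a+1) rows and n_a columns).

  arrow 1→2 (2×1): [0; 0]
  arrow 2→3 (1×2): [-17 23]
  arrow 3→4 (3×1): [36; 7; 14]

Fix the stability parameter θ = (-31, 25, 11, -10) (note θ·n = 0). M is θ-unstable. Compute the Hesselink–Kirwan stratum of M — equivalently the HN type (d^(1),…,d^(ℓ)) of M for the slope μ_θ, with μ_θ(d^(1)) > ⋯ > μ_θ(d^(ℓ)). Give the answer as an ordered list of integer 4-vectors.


Interval decomposition of M: I[1,1], I[2,2], I[2,4], I[4,4]^2.
HN type (ℓ=4): μ^(1)=25; μ^(2)=26/3; μ^(3)=-10; μ^(4)=-31

((0, 1, 0, 0); (0, 1, 1, 1); (0, 0, 0, 2); (1, 0, 0, 0))


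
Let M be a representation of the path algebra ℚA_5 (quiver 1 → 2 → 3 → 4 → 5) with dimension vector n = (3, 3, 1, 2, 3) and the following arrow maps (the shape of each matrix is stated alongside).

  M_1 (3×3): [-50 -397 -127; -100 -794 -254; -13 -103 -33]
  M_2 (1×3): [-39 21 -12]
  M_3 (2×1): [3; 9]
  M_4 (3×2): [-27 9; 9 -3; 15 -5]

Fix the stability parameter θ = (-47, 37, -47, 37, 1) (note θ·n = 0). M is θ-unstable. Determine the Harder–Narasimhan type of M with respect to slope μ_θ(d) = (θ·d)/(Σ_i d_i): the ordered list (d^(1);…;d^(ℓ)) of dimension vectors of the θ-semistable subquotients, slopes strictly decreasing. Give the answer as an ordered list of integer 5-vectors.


Via rank(M_{q-1}∘⋯∘M_p): M ≅ I[1,1], I[1,2], I[1,4], I[2,2], I[4,5], I[5,5]^2.
μ_θ-semistable layers: μ^(1)=37; μ^(2)=19; μ^(3)=1; μ^(4)=-5; μ^(5)=-47

((0, 2, 0, 1, 0); (0, 0, 0, 1, 1); (0, 0, 0, 0, 2); (0, 1, 1, 0, 0); (3, 0, 0, 0, 0))


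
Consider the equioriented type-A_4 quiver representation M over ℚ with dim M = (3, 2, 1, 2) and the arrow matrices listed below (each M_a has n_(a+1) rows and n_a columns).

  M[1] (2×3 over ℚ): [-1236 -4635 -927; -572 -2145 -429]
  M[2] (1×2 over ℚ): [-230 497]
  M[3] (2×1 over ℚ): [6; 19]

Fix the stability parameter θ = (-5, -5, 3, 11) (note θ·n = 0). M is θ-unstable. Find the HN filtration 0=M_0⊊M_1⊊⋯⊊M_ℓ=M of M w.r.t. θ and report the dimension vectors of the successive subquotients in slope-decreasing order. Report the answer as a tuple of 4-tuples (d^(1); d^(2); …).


Via rank(M_{q-1}∘⋯∘M_p): M ≅ I[1,1]^2, I[1,4], I[2,2], I[4,4].
μ_θ-semistable layers: μ^(1)=11; μ^(2)=3; μ^(3)=-5

((0, 0, 0, 2); (0, 0, 1, 0); (3, 2, 0, 0))


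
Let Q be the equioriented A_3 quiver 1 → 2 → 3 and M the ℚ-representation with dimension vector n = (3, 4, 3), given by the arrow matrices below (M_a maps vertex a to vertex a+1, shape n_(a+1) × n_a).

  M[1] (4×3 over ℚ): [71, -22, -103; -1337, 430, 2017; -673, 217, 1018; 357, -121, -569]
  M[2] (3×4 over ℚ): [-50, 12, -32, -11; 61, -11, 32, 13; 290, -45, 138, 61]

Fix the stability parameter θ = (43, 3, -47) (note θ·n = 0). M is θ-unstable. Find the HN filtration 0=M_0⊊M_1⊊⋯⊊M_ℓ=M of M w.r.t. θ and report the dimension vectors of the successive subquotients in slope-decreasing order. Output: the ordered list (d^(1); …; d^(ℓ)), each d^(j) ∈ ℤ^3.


Via rank(M_{q-1}∘⋯∘M_p): M ≅ I[1,2], I[1,3]^2, I[2,3].
μ_θ-semistable layers: μ^(1)=23; μ^(2)=-1/3; μ^(3)=-22

((1, 1, 0); (2, 2, 2); (0, 1, 1))


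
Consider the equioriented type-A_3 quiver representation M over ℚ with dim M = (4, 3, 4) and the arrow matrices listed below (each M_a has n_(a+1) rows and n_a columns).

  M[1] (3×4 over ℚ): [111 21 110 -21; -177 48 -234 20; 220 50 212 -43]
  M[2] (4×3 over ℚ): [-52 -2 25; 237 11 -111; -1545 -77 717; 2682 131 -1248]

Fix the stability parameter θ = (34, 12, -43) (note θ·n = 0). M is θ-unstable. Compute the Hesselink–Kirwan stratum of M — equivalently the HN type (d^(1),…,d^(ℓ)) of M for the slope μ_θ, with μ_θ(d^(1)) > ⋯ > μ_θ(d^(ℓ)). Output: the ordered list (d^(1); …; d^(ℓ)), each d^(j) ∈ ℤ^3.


Via rank(M_{q-1}∘⋯∘M_p): M ≅ I[1,1], I[1,3]^3, I[3,3].
μ_θ-semistable layers: μ^(1)=34; μ^(2)=1; μ^(3)=-43

((1, 0, 0); (3, 3, 3); (0, 0, 1))


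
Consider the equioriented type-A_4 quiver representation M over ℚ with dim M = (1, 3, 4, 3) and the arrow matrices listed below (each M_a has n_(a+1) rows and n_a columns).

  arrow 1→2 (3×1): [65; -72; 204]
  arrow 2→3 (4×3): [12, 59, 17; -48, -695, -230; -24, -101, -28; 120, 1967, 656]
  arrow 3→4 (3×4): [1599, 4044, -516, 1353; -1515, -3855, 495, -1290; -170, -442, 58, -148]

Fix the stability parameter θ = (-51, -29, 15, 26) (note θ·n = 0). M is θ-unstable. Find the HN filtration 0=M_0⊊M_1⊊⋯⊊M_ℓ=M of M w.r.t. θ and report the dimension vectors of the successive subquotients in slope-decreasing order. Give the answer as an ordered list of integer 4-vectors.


Interval decomposition of M: I[1,2], I[2,4]^2, I[3,3]^2, I[4,4].
HN type (ℓ=4): μ^(1)=26; μ^(2)=15; μ^(3)=-29; μ^(4)=-51

((0, 0, 0, 3); (0, 0, 4, 0); (0, 3, 0, 0); (1, 0, 0, 0))


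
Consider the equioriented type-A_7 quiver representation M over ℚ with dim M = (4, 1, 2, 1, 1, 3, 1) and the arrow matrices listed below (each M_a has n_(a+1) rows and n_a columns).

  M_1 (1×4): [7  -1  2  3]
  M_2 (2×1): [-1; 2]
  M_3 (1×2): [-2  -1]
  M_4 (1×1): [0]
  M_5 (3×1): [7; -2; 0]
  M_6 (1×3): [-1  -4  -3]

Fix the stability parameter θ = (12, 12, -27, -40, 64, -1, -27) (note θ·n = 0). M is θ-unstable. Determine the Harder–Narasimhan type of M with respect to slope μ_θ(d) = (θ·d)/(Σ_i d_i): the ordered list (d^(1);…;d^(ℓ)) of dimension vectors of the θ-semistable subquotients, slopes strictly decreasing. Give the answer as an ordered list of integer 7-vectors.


Barcode: M ≅ I[1,1]^3, I[1,3], I[3,4], I[5,7], I[6,6]^2. HN layers by μ_θ (3 steps, strictly decreasing):
  μ^(1)=12; μ^(2)=-1; μ^(3)=-67/2

((3, 0, 0, 0, 1, 1, 1); (1, 1, 1, 0, 0, 2, 0); (0, 0, 1, 1, 0, 0, 0))


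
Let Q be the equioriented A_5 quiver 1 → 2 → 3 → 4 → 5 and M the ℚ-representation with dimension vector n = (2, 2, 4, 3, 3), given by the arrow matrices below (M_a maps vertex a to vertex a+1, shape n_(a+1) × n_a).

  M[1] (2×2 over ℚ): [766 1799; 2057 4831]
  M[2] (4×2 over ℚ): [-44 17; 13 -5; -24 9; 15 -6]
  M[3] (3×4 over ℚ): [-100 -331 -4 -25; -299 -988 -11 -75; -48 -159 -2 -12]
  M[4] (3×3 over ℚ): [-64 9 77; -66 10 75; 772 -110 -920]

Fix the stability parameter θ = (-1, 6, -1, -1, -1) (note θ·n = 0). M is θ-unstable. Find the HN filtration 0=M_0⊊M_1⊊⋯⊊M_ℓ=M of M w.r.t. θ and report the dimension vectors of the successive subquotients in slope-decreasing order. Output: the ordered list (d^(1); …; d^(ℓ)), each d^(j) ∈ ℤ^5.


Via rank(M_{q-1}∘⋯∘M_p): M ≅ I[1,5]^2, I[3,3], I[3,4], I[5,5].
μ_θ-semistable layers: μ^(1)=3/4; μ^(2)=-1

((0, 2, 2, 2, 2); (2, 0, 2, 1, 1))


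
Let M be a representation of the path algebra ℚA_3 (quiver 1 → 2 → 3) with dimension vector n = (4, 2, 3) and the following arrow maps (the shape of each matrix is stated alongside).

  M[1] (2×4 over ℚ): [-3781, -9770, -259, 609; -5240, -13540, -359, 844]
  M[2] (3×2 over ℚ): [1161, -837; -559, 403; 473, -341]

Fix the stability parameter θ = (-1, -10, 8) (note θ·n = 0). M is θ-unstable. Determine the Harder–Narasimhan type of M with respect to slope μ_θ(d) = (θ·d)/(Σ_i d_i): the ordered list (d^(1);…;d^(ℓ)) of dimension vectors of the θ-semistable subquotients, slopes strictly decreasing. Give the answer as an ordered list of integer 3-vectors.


Interval decomposition of M: I[1,1]^2, I[1,2], I[1,3], I[3,3]^2.
HN type (ℓ=3): μ^(1)=8; μ^(2)=-1; μ^(3)=-11/2

((0, 0, 3); (2, 0, 0); (2, 2, 0))


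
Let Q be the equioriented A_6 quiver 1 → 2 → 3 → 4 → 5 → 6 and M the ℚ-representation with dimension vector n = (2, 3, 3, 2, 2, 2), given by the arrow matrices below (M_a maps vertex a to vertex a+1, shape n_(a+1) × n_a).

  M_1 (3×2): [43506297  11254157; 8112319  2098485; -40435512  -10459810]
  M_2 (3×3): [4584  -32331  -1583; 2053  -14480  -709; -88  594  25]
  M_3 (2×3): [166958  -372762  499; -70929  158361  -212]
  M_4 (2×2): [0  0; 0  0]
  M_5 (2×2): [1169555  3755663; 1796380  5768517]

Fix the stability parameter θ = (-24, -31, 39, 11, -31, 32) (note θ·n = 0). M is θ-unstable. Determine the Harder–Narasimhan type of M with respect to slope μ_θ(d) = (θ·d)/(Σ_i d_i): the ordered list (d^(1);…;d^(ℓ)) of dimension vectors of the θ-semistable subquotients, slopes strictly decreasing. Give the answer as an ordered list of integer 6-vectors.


Interval decomposition of M: I[1,3], I[1,4], I[2,4], I[5,6]^2.
HN type (ℓ=5): μ^(1)=39; μ^(2)=32; μ^(3)=25; μ^(4)=-55/2; μ^(5)=-31

((0, 0, 1, 0, 0, 0); (0, 0, 0, 0, 0, 2); (0, 0, 2, 2, 0, 0); (2, 2, 0, 0, 0, 0); (0, 1, 0, 0, 2, 0))


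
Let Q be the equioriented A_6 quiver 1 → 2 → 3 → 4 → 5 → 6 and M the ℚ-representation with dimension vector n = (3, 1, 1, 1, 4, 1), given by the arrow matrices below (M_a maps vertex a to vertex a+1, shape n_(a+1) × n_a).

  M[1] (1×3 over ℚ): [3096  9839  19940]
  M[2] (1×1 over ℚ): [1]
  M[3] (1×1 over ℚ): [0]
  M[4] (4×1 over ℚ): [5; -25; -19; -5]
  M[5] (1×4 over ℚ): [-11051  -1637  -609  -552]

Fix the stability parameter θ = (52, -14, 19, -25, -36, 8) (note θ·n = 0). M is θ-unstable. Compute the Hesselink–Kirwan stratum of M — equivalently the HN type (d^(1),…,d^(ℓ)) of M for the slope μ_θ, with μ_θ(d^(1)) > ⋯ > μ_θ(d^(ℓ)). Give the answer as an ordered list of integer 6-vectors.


Barcode: M ≅ I[1,1]^2, I[1,3], I[4,6], I[5,5]^3. HN layers by μ_θ (5 steps, strictly decreasing):
  μ^(1)=52; μ^(2)=19; μ^(3)=8; μ^(4)=-61/2; μ^(5)=-36

((2, 0, 0, 0, 0, 0); (1, 1, 1, 0, 0, 0); (0, 0, 0, 0, 0, 1); (0, 0, 0, 1, 1, 0); (0, 0, 0, 0, 3, 0))


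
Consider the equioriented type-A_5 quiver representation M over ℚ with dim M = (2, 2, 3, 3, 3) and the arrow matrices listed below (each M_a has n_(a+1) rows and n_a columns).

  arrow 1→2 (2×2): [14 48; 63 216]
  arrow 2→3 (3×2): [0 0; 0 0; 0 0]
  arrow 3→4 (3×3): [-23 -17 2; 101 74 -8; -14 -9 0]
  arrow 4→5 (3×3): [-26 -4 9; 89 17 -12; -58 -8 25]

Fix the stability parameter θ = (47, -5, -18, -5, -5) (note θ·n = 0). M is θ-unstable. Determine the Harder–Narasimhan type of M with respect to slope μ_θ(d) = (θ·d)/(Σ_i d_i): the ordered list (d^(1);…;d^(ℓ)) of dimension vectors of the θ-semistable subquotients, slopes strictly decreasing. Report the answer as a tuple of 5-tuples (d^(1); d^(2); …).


Barcode: M ≅ I[1,1], I[1,2], I[2,2], I[3,5]^3. HN layers by μ_θ (4 steps, strictly decreasing):
  μ^(1)=47; μ^(2)=21; μ^(3)=-5; μ^(4)=-18

((1, 0, 0, 0, 0); (1, 1, 0, 0, 0); (0, 1, 0, 3, 3); (0, 0, 3, 0, 0))


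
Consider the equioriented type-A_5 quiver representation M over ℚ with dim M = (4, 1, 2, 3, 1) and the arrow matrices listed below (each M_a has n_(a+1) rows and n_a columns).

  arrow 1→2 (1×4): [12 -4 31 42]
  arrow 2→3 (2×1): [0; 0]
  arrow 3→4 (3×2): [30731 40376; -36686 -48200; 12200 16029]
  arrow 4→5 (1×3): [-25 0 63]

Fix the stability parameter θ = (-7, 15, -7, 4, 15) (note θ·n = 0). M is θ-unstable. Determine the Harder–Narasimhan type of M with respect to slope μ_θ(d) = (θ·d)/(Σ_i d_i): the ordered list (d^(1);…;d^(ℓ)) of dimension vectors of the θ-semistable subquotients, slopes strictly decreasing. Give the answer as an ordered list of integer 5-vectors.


Interval decomposition of M: I[1,1]^3, I[1,2], I[3,4], I[3,5], I[4,4].
HN type (ℓ=3): μ^(1)=15; μ^(2)=4; μ^(3)=-7

((0, 1, 0, 0, 1); (0, 0, 0, 3, 0); (4, 0, 2, 0, 0))


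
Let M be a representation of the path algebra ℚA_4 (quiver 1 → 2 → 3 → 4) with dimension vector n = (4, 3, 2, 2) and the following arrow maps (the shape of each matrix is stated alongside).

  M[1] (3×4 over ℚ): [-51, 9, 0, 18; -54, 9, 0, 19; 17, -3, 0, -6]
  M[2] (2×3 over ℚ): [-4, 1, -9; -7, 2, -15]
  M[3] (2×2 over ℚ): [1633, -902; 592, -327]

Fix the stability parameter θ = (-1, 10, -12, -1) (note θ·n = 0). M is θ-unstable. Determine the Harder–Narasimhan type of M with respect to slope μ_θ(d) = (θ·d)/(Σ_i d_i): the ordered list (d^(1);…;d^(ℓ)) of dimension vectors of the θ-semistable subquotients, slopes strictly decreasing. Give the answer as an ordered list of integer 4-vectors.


Interval decomposition of M: I[1,1]^2, I[1,2], I[1,4], I[2,4].
HN type (ℓ=2): μ^(1)=10; μ^(2)=-1

((0, 1, 0, 0); (4, 2, 2, 2))


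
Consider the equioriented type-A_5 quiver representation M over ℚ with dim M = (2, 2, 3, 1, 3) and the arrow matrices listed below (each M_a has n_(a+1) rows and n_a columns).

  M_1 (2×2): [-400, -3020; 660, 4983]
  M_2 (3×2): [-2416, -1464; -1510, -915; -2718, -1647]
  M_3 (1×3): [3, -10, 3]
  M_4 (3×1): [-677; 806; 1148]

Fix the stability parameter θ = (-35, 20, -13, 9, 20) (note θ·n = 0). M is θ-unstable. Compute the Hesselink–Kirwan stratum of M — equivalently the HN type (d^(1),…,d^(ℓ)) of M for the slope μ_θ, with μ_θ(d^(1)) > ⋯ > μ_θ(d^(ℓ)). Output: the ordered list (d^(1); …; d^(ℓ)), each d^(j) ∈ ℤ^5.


Interval decomposition of M: I[1,1], I[1,5], I[2,2], I[3,3]^2, I[5,5]^2.
HN type (ℓ=5): μ^(1)=20; μ^(2)=9; μ^(3)=7/2; μ^(4)=-13; μ^(5)=-35

((0, 1, 0, 0, 3); (0, 0, 0, 1, 0); (0, 1, 1, 0, 0); (0, 0, 2, 0, 0); (2, 0, 0, 0, 0))


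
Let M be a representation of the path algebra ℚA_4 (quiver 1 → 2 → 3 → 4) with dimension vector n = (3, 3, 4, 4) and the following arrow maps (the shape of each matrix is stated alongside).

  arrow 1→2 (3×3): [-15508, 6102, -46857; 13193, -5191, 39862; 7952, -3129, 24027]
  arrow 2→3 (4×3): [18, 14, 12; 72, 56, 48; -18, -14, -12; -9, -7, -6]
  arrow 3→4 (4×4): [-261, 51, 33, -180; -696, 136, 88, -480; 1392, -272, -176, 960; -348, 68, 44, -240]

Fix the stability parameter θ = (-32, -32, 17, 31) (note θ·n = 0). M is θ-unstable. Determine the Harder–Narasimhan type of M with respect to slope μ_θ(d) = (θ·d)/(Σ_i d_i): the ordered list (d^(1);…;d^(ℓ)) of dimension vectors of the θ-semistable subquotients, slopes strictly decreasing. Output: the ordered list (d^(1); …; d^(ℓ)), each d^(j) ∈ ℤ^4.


Barcode: M ≅ I[1,2]^2, I[1,3], I[3,3]^2, I[3,4], I[4,4]^3. HN layers by μ_θ (3 steps, strictly decreasing):
  μ^(1)=31; μ^(2)=17; μ^(3)=-32

((0, 0, 0, 4); (0, 0, 4, 0); (3, 3, 0, 0))


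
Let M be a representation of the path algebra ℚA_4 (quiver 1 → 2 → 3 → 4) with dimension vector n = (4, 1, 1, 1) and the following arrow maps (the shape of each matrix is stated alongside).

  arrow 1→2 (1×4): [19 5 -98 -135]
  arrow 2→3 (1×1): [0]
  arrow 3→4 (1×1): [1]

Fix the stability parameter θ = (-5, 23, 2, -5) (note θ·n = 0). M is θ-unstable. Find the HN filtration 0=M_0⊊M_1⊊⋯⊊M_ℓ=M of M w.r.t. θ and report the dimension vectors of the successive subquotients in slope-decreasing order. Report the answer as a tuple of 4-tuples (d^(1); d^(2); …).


Interval decomposition of M: I[1,1]^3, I[1,2], I[3,4].
HN type (ℓ=3): μ^(1)=23; μ^(2)=-3/2; μ^(3)=-5

((0, 1, 0, 0); (0, 0, 1, 1); (4, 0, 0, 0))


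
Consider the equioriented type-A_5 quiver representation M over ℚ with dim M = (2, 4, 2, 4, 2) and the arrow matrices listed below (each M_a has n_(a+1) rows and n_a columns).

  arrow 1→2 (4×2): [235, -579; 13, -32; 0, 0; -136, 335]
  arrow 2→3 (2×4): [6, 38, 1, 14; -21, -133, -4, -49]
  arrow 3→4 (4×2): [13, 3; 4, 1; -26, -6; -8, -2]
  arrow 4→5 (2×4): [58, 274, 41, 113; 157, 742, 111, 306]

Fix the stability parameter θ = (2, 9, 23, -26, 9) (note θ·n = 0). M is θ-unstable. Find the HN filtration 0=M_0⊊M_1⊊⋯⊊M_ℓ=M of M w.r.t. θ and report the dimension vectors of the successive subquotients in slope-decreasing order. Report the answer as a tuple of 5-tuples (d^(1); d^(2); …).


Barcode: M ≅ I[1,2]^2, I[2,4], I[2,5], I[4,4], I[4,5]. HN layers by μ_θ (3 steps, strictly decreasing):
  μ^(1)=9; μ^(2)=2; μ^(3)=-26

((0, 2, 0, 0, 2); (2, 2, 2, 2, 0); (0, 0, 0, 2, 0))


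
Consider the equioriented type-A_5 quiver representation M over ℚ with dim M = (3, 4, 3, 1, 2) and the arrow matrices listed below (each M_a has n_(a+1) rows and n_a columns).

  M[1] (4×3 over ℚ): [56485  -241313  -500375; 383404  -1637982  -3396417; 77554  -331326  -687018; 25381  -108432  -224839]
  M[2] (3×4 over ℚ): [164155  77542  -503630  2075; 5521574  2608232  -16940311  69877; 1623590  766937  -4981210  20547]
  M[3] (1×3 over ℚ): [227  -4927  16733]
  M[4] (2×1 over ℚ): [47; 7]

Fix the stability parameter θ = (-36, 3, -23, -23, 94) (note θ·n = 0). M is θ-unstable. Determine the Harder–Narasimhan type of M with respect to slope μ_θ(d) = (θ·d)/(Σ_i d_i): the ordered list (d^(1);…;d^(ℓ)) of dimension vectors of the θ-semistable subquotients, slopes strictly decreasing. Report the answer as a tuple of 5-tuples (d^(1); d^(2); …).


Barcode: M ≅ I[1,3]^2, I[1,5], I[2,2], I[5,5]. HN layers by μ_θ (5 steps, strictly decreasing):
  μ^(1)=94; μ^(2)=3; μ^(3)=-10; μ^(4)=-43/3; μ^(5)=-36

((0, 0, 0, 0, 2); (0, 1, 0, 0, 0); (0, 2, 2, 0, 0); (0, 1, 1, 1, 0); (3, 0, 0, 0, 0))


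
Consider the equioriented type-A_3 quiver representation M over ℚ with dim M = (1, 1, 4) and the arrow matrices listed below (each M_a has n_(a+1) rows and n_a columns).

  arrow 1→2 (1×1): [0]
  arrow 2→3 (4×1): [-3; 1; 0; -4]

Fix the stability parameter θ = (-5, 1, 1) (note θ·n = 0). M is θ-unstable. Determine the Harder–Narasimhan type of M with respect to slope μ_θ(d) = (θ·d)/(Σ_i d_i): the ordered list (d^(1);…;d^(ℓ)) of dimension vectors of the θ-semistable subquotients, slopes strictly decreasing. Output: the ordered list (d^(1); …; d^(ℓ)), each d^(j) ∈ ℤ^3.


Barcode: M ≅ I[1,1], I[2,3], I[3,3]^3. HN layers by μ_θ (2 steps, strictly decreasing):
  μ^(1)=1; μ^(2)=-5

((0, 1, 4); (1, 0, 0))


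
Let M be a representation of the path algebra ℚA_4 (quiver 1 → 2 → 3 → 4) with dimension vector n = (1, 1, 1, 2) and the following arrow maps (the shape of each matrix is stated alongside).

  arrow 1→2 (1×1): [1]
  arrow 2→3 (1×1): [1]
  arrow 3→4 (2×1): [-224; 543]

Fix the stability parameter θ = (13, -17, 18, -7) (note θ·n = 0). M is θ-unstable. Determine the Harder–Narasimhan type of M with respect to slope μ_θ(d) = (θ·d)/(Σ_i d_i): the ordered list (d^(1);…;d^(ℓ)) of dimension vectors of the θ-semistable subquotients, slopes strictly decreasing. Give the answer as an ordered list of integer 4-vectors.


Interval decomposition of M: I[1,4], I[4,4].
HN type (ℓ=3): μ^(1)=11/2; μ^(2)=-2; μ^(3)=-7

((0, 0, 1, 1); (1, 1, 0, 0); (0, 0, 0, 1))


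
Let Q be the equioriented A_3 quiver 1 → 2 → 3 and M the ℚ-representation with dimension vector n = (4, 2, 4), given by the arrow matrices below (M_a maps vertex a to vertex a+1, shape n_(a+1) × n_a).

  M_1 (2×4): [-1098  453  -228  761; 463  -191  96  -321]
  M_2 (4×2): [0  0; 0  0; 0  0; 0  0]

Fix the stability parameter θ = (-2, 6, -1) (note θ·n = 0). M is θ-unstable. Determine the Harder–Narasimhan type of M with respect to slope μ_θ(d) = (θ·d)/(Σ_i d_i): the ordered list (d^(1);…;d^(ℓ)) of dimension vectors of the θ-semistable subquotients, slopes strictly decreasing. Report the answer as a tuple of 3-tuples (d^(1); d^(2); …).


Via rank(M_{q-1}∘⋯∘M_p): M ≅ I[1,1]^2, I[1,2]^2, I[3,3]^4.
μ_θ-semistable layers: μ^(1)=6; μ^(2)=-1; μ^(3)=-2

((0, 2, 0); (0, 0, 4); (4, 0, 0))


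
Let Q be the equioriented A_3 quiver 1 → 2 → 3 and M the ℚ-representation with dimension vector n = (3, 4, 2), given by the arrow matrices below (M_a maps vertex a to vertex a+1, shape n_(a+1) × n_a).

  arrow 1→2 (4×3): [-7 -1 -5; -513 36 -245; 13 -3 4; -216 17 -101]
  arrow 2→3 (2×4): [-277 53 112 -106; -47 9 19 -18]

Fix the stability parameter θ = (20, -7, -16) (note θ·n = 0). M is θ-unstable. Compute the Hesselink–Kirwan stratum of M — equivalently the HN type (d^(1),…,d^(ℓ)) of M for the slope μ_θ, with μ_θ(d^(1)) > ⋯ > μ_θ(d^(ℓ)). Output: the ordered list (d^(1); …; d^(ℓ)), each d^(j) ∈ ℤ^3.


Interval decomposition of M: I[1,2], I[1,3]^2, I[2,2].
HN type (ℓ=3): μ^(1)=13/2; μ^(2)=-1; μ^(3)=-7

((1, 1, 0); (2, 2, 2); (0, 1, 0))


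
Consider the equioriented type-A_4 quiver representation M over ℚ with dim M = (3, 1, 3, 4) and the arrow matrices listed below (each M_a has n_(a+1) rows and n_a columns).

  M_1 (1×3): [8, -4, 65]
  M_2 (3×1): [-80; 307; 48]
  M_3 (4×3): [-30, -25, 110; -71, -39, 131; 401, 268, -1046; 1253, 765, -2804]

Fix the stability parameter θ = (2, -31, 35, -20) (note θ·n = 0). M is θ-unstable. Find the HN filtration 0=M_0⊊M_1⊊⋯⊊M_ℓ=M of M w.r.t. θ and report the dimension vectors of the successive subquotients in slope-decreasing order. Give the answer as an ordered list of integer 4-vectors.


Interval decomposition of M: I[1,1]^2, I[1,4], I[3,4]^2, I[4,4].
HN type (ℓ=4): μ^(1)=15/2; μ^(2)=2; μ^(3)=-29/2; μ^(4)=-20

((0, 0, 3, 3); (2, 0, 0, 0); (1, 1, 0, 0); (0, 0, 0, 1))


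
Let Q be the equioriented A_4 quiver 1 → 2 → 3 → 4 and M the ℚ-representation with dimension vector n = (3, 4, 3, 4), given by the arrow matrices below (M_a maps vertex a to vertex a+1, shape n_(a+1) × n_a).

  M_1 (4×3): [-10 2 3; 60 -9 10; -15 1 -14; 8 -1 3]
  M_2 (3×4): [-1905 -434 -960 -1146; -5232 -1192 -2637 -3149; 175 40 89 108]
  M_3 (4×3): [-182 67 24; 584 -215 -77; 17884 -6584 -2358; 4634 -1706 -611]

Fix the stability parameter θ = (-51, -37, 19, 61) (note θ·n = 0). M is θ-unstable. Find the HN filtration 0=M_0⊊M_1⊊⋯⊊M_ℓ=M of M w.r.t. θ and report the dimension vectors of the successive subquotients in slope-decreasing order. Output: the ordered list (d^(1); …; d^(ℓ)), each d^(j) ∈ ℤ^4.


Via rank(M_{q-1}∘⋯∘M_p): M ≅ I[1,3], I[1,4]^2, I[2,2], I[4,4]^2.
μ_θ-semistable layers: μ^(1)=61; μ^(2)=19; μ^(3)=-37; μ^(4)=-51

((0, 0, 0, 4); (0, 0, 3, 0); (0, 4, 0, 0); (3, 0, 0, 0))
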